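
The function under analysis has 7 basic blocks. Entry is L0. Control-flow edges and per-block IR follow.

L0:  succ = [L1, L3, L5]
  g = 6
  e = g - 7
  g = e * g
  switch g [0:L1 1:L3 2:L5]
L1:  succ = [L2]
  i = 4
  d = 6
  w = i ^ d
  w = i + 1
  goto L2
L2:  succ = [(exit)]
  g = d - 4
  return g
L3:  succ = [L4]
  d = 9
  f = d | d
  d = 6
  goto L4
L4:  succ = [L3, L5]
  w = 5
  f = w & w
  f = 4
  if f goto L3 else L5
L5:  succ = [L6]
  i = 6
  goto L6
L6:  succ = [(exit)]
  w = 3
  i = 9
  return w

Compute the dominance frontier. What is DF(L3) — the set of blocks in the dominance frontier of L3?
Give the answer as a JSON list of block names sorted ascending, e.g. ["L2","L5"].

Answer: ["L3", "L5"]

Analysis:
idom tree: L1←L0 L2←L1 L3←L0 L4←L3 L5←L0 L6←L5
Dom at joins:
  L3: preds {L0,L4}: {L0} ∩ {L0,L3,L4} = {L0}; idom=L0
  L5: preds {L0,L4}: {L0} ∩ {L0,L3,L4} = {L0}; idom=L0

Frontier:
  L3←L0: walk · to L0
  L3←L4: walk L4→L3 to L0
  L5←L0: walk · to L0
  L5←L4: walk L4→L3 to L0
  L0 → ∅
  L1 → ∅
  L2 → ∅
  L3 → {L3,L5}
  L4 → {L3,L5}
  L5 → ∅
  L6 → ∅

DF(L3) = ["L3", "L5"]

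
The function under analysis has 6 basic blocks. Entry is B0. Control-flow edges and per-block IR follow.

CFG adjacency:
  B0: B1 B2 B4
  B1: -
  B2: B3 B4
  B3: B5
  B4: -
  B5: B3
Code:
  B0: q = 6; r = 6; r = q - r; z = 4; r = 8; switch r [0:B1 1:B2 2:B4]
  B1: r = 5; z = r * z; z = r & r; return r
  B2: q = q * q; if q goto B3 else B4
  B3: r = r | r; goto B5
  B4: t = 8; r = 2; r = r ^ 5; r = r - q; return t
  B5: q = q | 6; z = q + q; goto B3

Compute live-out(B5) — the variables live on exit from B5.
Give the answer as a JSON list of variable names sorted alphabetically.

Answer: ["q", "r"]

Analysis:
def/use:
  B0: def={q,r,z} ue=∅
  B1: def={r,z} ue={z}
  B2: def={q} ue={q}
  B3: def={r} ue={r}
  B4: def={r,t} ue={q}
  B5: def={q,z} ue={q}

Liveness:
  B0: in=∅ out={q,r,z}
  B1: in={z} out=∅
  B2: in={q,r} out={q,r}
  B3: in={q,r} out={q,r}
  B4: in={q} out=∅
  B5: in={q,r} out={q,r}

live-out(B5) = ["q", "r"]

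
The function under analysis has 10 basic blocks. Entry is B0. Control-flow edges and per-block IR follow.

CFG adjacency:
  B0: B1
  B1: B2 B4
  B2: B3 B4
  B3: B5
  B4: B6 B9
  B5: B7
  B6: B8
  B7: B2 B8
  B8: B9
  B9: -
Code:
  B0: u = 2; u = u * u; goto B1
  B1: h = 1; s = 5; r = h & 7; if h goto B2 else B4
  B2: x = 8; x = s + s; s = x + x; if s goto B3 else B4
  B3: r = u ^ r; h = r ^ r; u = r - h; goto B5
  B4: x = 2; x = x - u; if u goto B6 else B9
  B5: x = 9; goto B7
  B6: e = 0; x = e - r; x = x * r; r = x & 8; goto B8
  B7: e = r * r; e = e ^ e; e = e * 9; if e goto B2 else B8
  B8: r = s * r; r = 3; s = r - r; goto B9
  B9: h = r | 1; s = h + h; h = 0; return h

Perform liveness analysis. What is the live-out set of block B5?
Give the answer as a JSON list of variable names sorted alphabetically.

Answer: ["r", "s", "u"]

Derivation:
def/use:
  B0: {u} / ∅
  B1: {h,r,s} / ∅
  B2: {s,x} / {s}
  B3: {h,r,u} / {r,u}
  B4: {x} / {u}
  B5: {x} / ∅
  B6: {e,r,x} / {r}
  B7: {e} / {r}
  B8: {r,s} / {r,s}
  B9: {h,s} / {r}

Liveness:
  B0 li=∅ lo={u}
  B1 li={u} lo={r,s,u}
  B2 li={r,s,u} lo={r,s,u}
  B3 li={r,s,u} lo={r,s,u}
  B4 li={r,s,u} lo={r,s}
  B5 li={r,s,u} lo={r,s,u}
  B6 li={r,s} lo={r,s}
  B7 li={r,s,u} lo={r,s,u}
  B8 li={r,s} lo={r}
  B9 li={r} lo=∅

live-out(B5) = ["r", "s", "u"]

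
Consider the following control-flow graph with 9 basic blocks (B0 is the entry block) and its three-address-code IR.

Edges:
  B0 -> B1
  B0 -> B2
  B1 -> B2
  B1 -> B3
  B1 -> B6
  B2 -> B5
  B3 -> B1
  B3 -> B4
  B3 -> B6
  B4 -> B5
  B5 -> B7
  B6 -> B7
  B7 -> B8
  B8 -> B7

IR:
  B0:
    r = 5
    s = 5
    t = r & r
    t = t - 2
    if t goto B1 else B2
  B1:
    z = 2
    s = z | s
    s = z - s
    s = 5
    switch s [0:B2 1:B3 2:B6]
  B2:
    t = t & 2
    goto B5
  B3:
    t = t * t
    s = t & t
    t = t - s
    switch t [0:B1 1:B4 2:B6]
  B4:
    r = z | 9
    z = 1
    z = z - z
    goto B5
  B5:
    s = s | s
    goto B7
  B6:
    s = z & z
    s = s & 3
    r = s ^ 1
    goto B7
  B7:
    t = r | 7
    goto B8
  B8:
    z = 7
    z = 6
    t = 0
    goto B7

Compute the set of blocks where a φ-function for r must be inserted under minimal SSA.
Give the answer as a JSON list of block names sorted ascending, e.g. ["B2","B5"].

idom tree: B1←B0 B2←B0 B3←B1 B4←B3 B5←B0 B6←B1 B7←B0 B8←B7
Join-block Dom:
  B1: preds {B0,B3}: {B0} ∩ {B0,B1,B3} = {B0}; idom=B0
  B2: preds {B0,B1}: {B0} ∩ {B0,B1} = {B0}; idom=B0
  B5: preds {B2,B4}: {B0,B2} ∩ {B0,B1,B3,B4} = {B0}; idom=B0
  B6: preds {B1,B3}: {B0,B1} ∩ {B0,B1,B3} = {B0,B1}; idom=B1
  B7: preds {B5,B6,B8}: {B0,B5} ∩ {B0,B1,B6} ∩ {B0,B7,B8} = {B0}; idom=B0

DF walk-up:
  join B1 pred B0: · stop@B0
  join B1 pred B3: B3→B1 stop@B0
  join B2 pred B0: · stop@B0
  join B2 pred B1: B1 stop@B0
  join B5 pred B2: B2 stop@B0
  join B5 pred B4: B4→B3→B1 stop@B0
  join B6 pred B1: · stop@B1
  join B6 pred B3: B3 stop@B1
  join B7 pred B5: B5 stop@B0
  join B7 pred B6: B6→B1 stop@B0
  join B7 pred B8: B8→B7 stop@B0
  B0 → ∅
  B1 → {B1,B2,B5,B7}
  B2 → {B5}
  B3 → {B1,B5,B6}
  B4 → {B5}
  B5 → {B7}
  B6 → {B7}
  B7 → {B7}
  B8 → {B7}

φ for r: defs {B0,B4,B6}
  DF⁺ = {B5,B7}

Answer: ["B5", "B7"]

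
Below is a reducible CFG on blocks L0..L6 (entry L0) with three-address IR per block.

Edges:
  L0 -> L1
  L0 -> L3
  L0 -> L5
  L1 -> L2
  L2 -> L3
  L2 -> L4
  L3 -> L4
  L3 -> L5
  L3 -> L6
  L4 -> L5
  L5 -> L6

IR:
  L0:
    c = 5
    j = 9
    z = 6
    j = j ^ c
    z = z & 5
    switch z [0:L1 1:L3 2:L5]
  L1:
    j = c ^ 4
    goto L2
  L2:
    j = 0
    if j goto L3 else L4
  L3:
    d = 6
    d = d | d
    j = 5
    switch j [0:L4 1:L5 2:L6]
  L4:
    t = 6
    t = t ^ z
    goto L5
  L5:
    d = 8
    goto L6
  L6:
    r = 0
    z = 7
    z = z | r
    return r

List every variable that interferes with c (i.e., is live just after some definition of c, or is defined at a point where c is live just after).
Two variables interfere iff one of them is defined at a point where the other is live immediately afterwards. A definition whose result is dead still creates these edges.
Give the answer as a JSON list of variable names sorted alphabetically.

def/use:
  L0: {c,j,z} / ∅
  L1: {j} / {c}
  L2: {j} / ∅
  L3: {d,j} / ∅
  L4: {t} / {z}
  L5: {d} / ∅
  L6: {r,z} / ∅

Live sets:
  live L0: ∅→{c,z}
  live L1: {c,z}→{z}
  live L2: {z}→{z}
  live L3: {z}→{z}
  live L4: {z}→∅
  live L5: ∅→∅
  live L6: ∅→∅

Interfere edges:
  c↔{j,z}
  d↔{z}
  j↔{c,z}
  r↔{z}
  t↔{z}
  z↔{c,d,j,r,t}

N(c) = ["j", "z"]

Answer: ["j", "z"]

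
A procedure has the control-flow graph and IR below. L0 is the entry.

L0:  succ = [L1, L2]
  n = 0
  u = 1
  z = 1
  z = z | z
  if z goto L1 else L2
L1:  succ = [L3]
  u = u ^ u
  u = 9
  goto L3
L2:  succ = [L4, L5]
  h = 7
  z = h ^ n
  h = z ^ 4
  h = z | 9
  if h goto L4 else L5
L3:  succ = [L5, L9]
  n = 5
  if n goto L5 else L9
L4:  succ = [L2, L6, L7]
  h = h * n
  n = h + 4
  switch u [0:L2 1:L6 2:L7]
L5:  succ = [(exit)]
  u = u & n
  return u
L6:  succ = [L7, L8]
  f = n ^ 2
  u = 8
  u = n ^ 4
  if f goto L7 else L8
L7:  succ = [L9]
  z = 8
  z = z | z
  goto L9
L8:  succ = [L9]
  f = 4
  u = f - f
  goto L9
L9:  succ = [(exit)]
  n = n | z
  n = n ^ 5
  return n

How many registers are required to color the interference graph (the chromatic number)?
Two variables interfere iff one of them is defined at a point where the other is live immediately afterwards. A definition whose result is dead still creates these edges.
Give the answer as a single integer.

Answer: 4

Analysis:
Block summaries:
  L0: {n,u,z} / ∅
  L1: {u} / {u}
  L2: {h,z} / {n}
  L3: {n} / ∅
  L4: {h,n} / {h,n,u}
  L5: {u} / {n,u}
  L6: {f,u} / {n}
  L7: {z} / ∅
  L8: {f,u} / ∅
  L9: {n} / {n,z}

Liveness:
  L0 li=∅ lo={n,u,z}
  L1 li={u,z} lo={u,z}
  L2 li={n,u} lo={h,n,u,z}
  L3 li={u,z} lo={n,u,z}
  L4 li={h,n,u,z} lo={n,u,z}
  L5 li={n,u} lo=∅
  L6 li={n,z} lo={n,z}
  L7 li={n} lo={n,z}
  L8 li={n,z} lo={n,z}
  L9 li={n,z} lo=∅

Conflict graph:
  f — {n,u,z}
  h — {n,u,z}
  n — {f,h,u,z}
  u — {f,h,n,z}
  z — {f,h,n,u}

Chromatic number:
  clique {f,n,u,z} ⇒ need ≥ 4
  4-colouring: R0={n}  R1={u}  R2={z}  R3={f,h}
  χ = 4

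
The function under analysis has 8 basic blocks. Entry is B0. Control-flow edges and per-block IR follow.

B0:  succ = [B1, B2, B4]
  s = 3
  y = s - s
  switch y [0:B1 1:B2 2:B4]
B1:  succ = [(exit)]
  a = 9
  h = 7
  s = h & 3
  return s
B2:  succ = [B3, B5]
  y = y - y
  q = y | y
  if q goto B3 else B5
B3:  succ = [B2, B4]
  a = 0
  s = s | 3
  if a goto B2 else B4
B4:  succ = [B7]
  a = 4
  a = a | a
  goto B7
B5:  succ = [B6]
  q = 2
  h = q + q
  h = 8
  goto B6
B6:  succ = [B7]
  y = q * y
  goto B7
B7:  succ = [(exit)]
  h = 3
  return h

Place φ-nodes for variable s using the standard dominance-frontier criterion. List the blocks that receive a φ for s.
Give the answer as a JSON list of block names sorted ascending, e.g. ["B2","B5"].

Answer: ["B2", "B4", "B7"]

Working:
idom tree: B1←B0 B2←B0 B3←B2 B4←B0 B5←B2 B6←B5 B7←B0
Dom at joins:
  B2: preds {B0,B3}: {B0} ∩ {B0,B2,B3} = {B0}; idom=B0
  B4: preds {B0,B3}: {B0} ∩ {B0,B2,B3} = {B0}; idom=B0
  B7: preds {B4,B6}: {B0,B4} ∩ {B0,B2,B5,B6} = {B0}; idom=B0

DF walk-up:
  join B2 pred B0: · stop@B0
  join B2 pred B3: B3→B2 stop@B0
  join B4 pred B0: · stop@B0
  join B4 pred B3: B3→B2 stop@B0
  join B7 pred B4: B4 stop@B0
  join B7 pred B6: B6→B5→B2 stop@B0
  B0: DF=∅
  B1: DF=∅
  B2: DF={B2,B4,B7}
  B3: DF={B2,B4}
  B4: DF={B7}
  B5: DF={B7}
  B6: DF={B7}
  B7: DF=∅

φ for s: defs {B0,B1,B3}
  DF⁺ = {B2,B4,B7}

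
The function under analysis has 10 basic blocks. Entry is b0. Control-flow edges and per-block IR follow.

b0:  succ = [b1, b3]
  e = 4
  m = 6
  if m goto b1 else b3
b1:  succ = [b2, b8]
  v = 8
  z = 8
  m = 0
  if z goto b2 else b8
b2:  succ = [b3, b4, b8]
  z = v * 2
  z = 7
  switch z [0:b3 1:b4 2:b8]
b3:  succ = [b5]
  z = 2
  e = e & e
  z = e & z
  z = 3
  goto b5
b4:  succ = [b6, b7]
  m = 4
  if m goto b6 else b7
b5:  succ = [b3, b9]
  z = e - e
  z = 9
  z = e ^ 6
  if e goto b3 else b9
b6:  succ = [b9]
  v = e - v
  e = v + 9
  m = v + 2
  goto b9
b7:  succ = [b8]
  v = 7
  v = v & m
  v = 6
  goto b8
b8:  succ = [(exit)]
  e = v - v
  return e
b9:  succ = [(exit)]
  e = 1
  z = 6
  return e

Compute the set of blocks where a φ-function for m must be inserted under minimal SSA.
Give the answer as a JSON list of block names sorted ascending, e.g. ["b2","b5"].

Answer: ["b3", "b8", "b9"]

Analysis:
idom tree: b1←b0 b2←b1 b3←b0 b4←b2 b5←b3 b6←b4 b7←b4 b8←b1 b9←b0
Dom∩ at merges:
  b3: preds {b0,b2,b5}: {b0} ∩ {b0,b1,b2} ∩ {b0,b3,b5} = {b0}; idom=b0
  b8: preds {b1,b2,b7}: {b0,b1} ∩ {b0,b1,b2} ∩ {b0,b1,b2,b4,b7} = {b0,b1}; idom=b1
  b9: preds {b5,b6}: {b0,b3,b5} ∩ {b0,b1,b2,b4,b6} = {b0}; idom=b0

DF walk-up:
  join b3 pred b0: · stop@b0
  join b3 pred b2: b2→b1 stop@b0
  join b3 pred b5: b5→b3 stop@b0
  join b8 pred b1: · stop@b1
  join b8 pred b2: b2 stop@b1
  join b8 pred b7: b7→b4→b2 stop@b1
  join b9 pred b5: b5→b3 stop@b0
  join b9 pred b6: b6→b4→b2→b1 stop@b0
  b0 → ∅
  b1 → {b3,b9}
  b2 → {b3,b8,b9}
  b3 → {b3,b9}
  b4 → {b8,b9}
  b5 → {b3,b9}
  b6 → {b9}
  b7 → {b8}
  b8 → ∅
  b9 → ∅

φ for m: defs {b0,b1,b4,b6}
  DF⁺ = {b3,b8,b9}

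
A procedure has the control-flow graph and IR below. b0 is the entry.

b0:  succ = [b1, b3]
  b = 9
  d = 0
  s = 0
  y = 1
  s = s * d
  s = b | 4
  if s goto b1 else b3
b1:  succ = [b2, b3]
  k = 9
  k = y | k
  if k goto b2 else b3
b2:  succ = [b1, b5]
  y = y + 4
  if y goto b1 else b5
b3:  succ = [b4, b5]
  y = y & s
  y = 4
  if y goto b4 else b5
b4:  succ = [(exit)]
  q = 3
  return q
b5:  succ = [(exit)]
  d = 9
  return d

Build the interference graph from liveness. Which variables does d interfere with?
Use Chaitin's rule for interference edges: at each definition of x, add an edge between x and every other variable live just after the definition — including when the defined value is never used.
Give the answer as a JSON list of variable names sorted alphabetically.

Per-block:
  b0: {b,d,s,y} / ∅
  b1: {k} / {y}
  b2: {y} / {y}
  b3: {y} / {s,y}
  b4: {q} / ∅
  b5: {d} / ∅

Live sets:
  live b0: ∅→{s,y}
  live b1: {s,y}→{s,y}
  live b2: {s,y}→{s,y}
  live b3: {s,y}→∅
  live b4: ∅→∅
  live b5: ∅→∅

Interfere edges:
  b — {d,s,y}
  d — {b,s,y}
  k — {s,y}
  q — ∅
  s — {b,d,k,y}
  y — {b,d,k,s}

N(d) = ["b", "s", "y"]

Answer: ["b", "s", "y"]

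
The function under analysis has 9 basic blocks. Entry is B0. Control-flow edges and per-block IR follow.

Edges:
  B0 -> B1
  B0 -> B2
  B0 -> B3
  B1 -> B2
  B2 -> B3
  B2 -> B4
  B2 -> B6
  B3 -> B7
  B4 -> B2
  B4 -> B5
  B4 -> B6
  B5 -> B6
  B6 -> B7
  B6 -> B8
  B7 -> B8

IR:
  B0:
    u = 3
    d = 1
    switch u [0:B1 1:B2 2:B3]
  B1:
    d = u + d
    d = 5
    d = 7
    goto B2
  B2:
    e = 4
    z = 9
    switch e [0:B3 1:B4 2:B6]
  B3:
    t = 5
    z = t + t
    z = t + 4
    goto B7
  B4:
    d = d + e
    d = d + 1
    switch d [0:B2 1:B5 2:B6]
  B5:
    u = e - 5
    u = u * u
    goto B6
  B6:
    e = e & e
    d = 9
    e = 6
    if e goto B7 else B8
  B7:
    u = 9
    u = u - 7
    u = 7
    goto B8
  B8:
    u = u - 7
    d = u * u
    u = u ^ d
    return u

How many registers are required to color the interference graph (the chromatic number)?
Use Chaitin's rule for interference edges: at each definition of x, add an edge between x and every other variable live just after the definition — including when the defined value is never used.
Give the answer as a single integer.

Block summaries:
  B0: {d,u} / ∅
  B1: {d} / {d,u}
  B2: {e,z} / ∅
  B3: {t,z} / ∅
  B4: {d} / {d,e}
  B5: {u} / {e}
  B6: {d,e} / {e}
  B7: {u} / ∅
  B8: {d,u} / {u}

Backward fixpoint:
  live B0: ∅→{d,u}
  live B1: {d,u}→{d,u}
  live B2: {d,u}→{d,e,u}
  live B3: ∅→∅
  live B4: {d,e,u}→{d,e,u}
  live B5: {e}→{e,u}
  live B6: {e,u}→{u}
  live B7: ∅→{u}
  live B8: {u}→∅

Conflict graph:
  d — {e,u,z}
  e — {d,u,z}
  t — {z}
  u — {d,e,z}
  z — {d,e,t,u}

Chromatic number:
  clique {d,e,u,z} ⇒ need ≥ 4
  assign d→R1 e→R2 t→R1 u→R3 z→R0 — no edge inside a register ⇒ χ ≤ 4
  χ = 4

Answer: 4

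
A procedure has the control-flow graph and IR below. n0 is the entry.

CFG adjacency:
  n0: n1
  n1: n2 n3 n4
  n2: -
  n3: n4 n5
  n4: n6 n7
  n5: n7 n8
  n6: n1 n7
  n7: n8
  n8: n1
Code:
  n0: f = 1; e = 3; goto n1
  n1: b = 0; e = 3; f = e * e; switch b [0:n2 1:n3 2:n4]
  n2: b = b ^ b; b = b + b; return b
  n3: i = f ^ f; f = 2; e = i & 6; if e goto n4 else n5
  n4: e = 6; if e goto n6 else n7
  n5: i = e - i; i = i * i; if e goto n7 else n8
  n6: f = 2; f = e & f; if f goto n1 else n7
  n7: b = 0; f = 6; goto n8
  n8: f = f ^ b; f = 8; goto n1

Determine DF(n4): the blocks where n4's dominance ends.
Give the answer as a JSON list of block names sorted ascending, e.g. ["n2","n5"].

idom tree: n1←n0 n2←n1 n3←n1 n4←n1 n5←n3 n6←n4 n7←n1 n8←n1
Dom at joins:
  n1: preds {n0,n6,n8}: {n0} ∩ {n0,n1,n4,n6} ∩ {n0,n1,n8} = {n0}; idom=n0
  n4: preds {n1,n3}: {n0,n1} ∩ {n0,n1,n3} = {n0,n1}; idom=n1
  n7: preds {n4,n5,n6}: {n0,n1,n4} ∩ {n0,n1,n3,n5} ∩ {n0,n1,n4,n6} = {n0,n1}; idom=n1
  n8: preds {n5,n7}: {n0,n1,n3,n5} ∩ {n0,n1,n7} = {n0,n1}; idom=n1

Frontier:
  join n1 pred n0: · stop@n0
  join n1 pred n6: n6→n4→n1 stop@n0
  join n1 pred n8: n8→n1 stop@n0
  join n4 pred n1: · stop@n1
  join n4 pred n3: n3 stop@n1
  join n7 pred n4: n4 stop@n1
  join n7 pred n5: n5→n3 stop@n1
  join n7 pred n6: n6→n4 stop@n1
  join n8 pred n5: n5→n3 stop@n1
  join n8 pred n7: n7 stop@n1
  n0: DF=∅
  n1: DF={n1}
  n2: DF=∅
  n3: DF={n4,n7,n8}
  n4: DF={n1,n7}
  n5: DF={n7,n8}
  n6: DF={n1,n7}
  n7: DF={n8}
  n8: DF={n1}

DF(n4) = ["n1", "n7"]

Answer: ["n1", "n7"]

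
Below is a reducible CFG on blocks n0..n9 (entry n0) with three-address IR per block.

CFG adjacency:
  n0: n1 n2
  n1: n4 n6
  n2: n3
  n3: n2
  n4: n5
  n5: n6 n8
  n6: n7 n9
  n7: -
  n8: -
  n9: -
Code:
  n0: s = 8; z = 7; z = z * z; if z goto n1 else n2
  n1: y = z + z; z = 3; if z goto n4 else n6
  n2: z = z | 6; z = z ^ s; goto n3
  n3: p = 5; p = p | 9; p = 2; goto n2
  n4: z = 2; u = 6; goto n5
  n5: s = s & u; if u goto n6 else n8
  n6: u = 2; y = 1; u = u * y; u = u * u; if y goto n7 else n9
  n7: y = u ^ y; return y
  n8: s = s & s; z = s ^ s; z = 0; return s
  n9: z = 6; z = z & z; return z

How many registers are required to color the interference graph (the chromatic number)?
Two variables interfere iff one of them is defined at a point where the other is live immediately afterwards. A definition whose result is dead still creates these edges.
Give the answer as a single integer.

Answer: 3

Working:
Block summaries:
  n0: {s,z} / ∅
  n1: {y,z} / {z}
  n2: {z} / {s,z}
  n3: {p} / ∅
  n4: {u,z} / ∅
  n5: {s} / {s,u}
  n6: {u,y} / ∅
  n7: {y} / {u,y}
  n8: {s,z} / {s}
  n9: {z} / ∅

Live sets:
  live n0: ∅→{s,z}
  live n1: {s,z}→{s}
  live n2: {s,z}→{s,z}
  live n3: {s,z}→{s,z}
  live n4: {s}→{s,u}
  live n5: {s,u}→{s}
  live n6: ∅→{u,y}
  live n7: {u,y}→∅
  live n8: {s}→∅
  live n9: ∅→∅

Conflict graph:
  p — {s,z}
  s — {p,u,y,z}
  u — {s,y}
  y — {s,u}
  z — {p,s}

Registers:
  lower bound: {p,s,z} mutually conflict ⇒ χ ≥ 3
  3-colouring: c0={s}  c1={p,u}  c2={y,z}
  χ = 3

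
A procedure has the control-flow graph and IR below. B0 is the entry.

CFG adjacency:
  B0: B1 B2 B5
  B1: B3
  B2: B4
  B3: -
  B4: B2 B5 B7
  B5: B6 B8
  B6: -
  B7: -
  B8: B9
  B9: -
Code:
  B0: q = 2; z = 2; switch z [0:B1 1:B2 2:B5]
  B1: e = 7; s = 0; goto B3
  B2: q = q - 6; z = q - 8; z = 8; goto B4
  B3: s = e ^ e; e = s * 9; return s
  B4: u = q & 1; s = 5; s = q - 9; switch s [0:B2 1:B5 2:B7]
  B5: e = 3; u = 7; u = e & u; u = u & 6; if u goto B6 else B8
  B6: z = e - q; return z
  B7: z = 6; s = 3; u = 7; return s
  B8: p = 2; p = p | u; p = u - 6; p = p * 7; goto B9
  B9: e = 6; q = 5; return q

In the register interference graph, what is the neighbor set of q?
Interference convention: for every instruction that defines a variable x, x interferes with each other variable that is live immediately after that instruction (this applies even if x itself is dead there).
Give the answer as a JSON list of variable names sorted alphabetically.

Per-block:
  B0: {q,z} / ∅
  B1: {e,s} / ∅
  B2: {q,z} / {q}
  B3: {e,s} / {e}
  B4: {s,u} / {q}
  B5: {e,u} / ∅
  B6: {z} / {e,q}
  B7: {s,u,z} / ∅
  B8: {p} / {u}
  B9: {e,q} / ∅

Backward fixpoint:
  B0: in=∅ out={q}
  B1: in=∅ out={e}
  B2: in={q} out={q}
  B3: in={e} out=∅
  B4: in={q} out={q}
  B5: in={q} out={e,q,u}
  B6: in={e,q} out=∅
  B7: in=∅ out=∅
  B8: in={u} out=∅
  B9: in=∅ out=∅

Interference:
  e: {q,s,u}
  p: {u}
  q: {e,s,u,z}
  s: {e,q,u}
  u: {e,p,q,s}
  z: {q}

N(q) = ["e", "s", "u", "z"]

Answer: ["e", "s", "u", "z"]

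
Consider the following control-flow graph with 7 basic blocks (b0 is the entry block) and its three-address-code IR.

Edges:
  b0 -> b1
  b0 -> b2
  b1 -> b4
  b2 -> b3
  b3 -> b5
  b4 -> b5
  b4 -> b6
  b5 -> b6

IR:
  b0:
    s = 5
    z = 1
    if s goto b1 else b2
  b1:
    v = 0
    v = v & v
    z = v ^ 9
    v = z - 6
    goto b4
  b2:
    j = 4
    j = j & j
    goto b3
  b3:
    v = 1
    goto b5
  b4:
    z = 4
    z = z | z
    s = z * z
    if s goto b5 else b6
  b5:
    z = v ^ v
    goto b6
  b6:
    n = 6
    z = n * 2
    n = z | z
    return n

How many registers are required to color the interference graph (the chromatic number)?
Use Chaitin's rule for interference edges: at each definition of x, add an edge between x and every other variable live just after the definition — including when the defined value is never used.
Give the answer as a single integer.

Answer: 3

Working:
def/use:
  b0: {s,z} / ∅
  b1: {v,z} / ∅
  b2: {j} / ∅
  b3: {v} / ∅
  b4: {s,z} / ∅
  b5: {z} / {v}
  b6: {n,z} / ∅

Backward fixpoint:
  b0: in=∅ out=∅
  b1: in=∅ out={v}
  b2: in=∅ out=∅
  b3: in=∅ out={v}
  b4: in={v} out={v}
  b5: in={v} out=∅
  b6: in=∅ out=∅

Interference:
  j: ∅
  n: ∅
  s: {v,z}
  v: {s,z}
  z: {s,v}

Chromatic number:
  {s,v,z} pairwise interfere (3-clique) ⇒ χ ≥ 3
  3-colouring: r0={j,n,s}  r1={v}  r2={z}
  χ = 3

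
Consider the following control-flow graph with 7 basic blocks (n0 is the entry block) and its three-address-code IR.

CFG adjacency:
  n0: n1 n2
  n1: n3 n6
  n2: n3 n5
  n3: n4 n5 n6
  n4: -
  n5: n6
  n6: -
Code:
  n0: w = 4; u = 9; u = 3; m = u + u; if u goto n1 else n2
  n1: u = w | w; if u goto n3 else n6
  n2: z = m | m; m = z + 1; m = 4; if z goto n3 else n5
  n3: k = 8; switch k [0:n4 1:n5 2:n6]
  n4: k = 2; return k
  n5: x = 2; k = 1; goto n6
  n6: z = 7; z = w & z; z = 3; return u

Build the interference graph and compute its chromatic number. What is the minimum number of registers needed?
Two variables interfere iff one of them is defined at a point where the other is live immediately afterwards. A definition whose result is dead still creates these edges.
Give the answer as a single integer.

Per-block:
  n0: {m,u,w} / ∅
  n1: {u} / {w}
  n2: {m,z} / {m}
  n3: {k} / ∅
  n4: {k} / ∅
  n5: {k,x} / ∅
  n6: {z} / {u,w}

Backward fixpoint:
  n0 li=∅ lo={m,u,w}
  n1 li={w} lo={u,w}
  n2 li={m,u,w} lo={u,w}
  n3 li={u,w} lo={u,w}
  n4 li=∅ lo=∅
  n5 li={u,w} lo={u,w}
  n6 li={u,w} lo=∅

Conflict graph:
  k — {u,w}
  m — {u,w,z}
  u — {k,m,w,x,z}
  w — {k,m,u,x,z}
  x — {u,w}
  z — {m,u,w}

Chromatic number:
  {m,u,w,z} pairwise interfere (4-clique) ⇒ χ ≥ 4
  assign k→R2 m→R2 u→R0 w→R1 x→R2 z→R3 — no edge inside a register ⇒ χ ≤ 4
  χ = 4

Answer: 4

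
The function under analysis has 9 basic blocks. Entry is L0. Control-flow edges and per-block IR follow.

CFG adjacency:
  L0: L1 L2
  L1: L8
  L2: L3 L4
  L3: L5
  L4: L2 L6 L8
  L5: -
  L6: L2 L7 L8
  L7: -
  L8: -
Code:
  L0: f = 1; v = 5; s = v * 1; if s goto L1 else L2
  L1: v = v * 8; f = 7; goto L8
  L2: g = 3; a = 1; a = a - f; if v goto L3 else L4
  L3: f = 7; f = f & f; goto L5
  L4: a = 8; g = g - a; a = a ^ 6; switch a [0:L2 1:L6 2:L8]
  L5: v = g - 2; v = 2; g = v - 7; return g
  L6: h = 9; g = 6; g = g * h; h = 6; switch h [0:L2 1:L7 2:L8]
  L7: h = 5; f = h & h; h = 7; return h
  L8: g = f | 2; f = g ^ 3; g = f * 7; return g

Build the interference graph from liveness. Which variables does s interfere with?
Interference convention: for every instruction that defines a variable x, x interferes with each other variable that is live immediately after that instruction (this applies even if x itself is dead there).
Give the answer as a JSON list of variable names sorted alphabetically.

Answer: ["f", "v"]

Analysis:
Block summaries:
  L0: def={f,s,v} ue=∅
  L1: def={f,v} ue={v}
  L2: def={a,g} ue={f,v}
  L3: def={f} ue=∅
  L4: def={a,g} ue={g}
  L5: def={g,v} ue={g}
  L6: def={g,h} ue=∅
  L7: def={f,h} ue=∅
  L8: def={f,g} ue={f}

Live sets:
  L0 li=∅ lo={f,v}
  L1 li={v} lo={f}
  L2 li={f,v} lo={f,g,v}
  L3 li={g} lo={g}
  L4 li={f,g,v} lo={f,v}
  L5 li={g} lo=∅
  L6 li={f,v} lo={f,v}
  L7 li=∅ lo=∅
  L8 li={f} lo=∅

Conflict graph:
  a: {f,g,v}
  f: {a,g,h,s,v}
  g: {a,f,h,v}
  h: {f,g,v}
  s: {f,v}
  v: {a,f,g,h,s}

N(s) = ["f", "v"]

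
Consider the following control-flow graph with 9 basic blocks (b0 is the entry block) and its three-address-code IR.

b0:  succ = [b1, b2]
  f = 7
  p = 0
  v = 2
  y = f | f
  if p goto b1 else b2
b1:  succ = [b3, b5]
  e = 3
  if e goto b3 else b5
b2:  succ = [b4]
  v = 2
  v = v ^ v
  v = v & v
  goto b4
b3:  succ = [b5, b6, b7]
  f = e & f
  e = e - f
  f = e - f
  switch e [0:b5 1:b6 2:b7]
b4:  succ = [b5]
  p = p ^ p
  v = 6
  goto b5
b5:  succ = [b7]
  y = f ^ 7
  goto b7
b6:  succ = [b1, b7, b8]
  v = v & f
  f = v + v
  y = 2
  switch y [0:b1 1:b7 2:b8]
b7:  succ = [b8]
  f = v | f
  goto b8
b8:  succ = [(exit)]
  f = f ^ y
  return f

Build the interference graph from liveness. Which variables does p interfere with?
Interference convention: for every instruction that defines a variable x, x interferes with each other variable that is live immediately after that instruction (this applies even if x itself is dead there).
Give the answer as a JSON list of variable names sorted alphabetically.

Answer: ["f", "v", "y"]

Working:
Per-block:
  b0: {f,p,v,y} / ∅
  b1: {e} / ∅
  b2: {v} / ∅
  b3: {e,f} / {e,f}
  b4: {p,v} / {p}
  b5: {y} / {f}
  b6: {f,v,y} / {f,v}
  b7: {f} / {f,v}
  b8: {f} / {f,y}

Backward fixpoint:
  b0 li=∅ lo={f,p,v,y}
  b1 li={f,v,y} lo={e,f,v,y}
  b2 li={f,p} lo={f,p}
  b3 li={e,f,v,y} lo={f,v,y}
  b4 li={f,p} lo={f,v}
  b5 li={f,v} lo={f,v,y}
  b6 li={f,v} lo={f,v,y}
  b7 li={f,v,y} lo={f,y}
  b8 li={f,y} lo=∅

Interfere edges:
  e — {f,v,y}
  f — {e,p,v,y}
  p — {f,v,y}
  v — {e,f,p,y}
  y — {e,f,p,v}

N(p) = ["f", "v", "y"]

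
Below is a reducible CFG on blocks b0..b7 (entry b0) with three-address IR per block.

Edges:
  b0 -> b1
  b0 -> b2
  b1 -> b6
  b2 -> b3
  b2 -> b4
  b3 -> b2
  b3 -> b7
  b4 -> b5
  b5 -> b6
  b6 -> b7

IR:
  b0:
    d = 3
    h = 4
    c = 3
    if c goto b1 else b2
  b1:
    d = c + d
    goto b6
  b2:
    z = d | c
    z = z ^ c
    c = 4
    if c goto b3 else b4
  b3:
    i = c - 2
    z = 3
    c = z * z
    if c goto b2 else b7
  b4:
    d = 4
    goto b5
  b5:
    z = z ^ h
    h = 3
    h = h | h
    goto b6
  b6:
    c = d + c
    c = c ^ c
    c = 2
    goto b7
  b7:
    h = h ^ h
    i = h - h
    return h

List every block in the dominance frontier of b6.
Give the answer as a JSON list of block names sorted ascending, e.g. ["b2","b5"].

Answer: ["b7"]

Analysis:
idom tree: b1←b0 b2←b0 b3←b2 b4←b2 b5←b4 b6←b0 b7←b0
Join-block Dom:
  b2: preds {b0,b3}: {b0} ∩ {b0,b2,b3} = {b0}; idom=b0
  b6: preds {b1,b5}: {b0,b1} ∩ {b0,b2,b4,b5} = {b0}; idom=b0
  b7: preds {b3,b6}: {b0,b2,b3} ∩ {b0,b6} = {b0}; idom=b0

DF derivation:
  b2←b0: walk · to b0
  b2←b3: walk b3→b2 to b0
  b6←b1: walk b1 to b0
  b6←b5: walk b5→b4→b2 to b0
  b7←b3: walk b3→b2 to b0
  b7←b6: walk b6 to b0
  b0: DF=∅
  b1: DF={b6}
  b2: DF={b2,b6,b7}
  b3: DF={b2,b7}
  b4: DF={b6}
  b5: DF={b6}
  b6: DF={b7}
  b7: DF=∅

DF(b6) = ["b7"]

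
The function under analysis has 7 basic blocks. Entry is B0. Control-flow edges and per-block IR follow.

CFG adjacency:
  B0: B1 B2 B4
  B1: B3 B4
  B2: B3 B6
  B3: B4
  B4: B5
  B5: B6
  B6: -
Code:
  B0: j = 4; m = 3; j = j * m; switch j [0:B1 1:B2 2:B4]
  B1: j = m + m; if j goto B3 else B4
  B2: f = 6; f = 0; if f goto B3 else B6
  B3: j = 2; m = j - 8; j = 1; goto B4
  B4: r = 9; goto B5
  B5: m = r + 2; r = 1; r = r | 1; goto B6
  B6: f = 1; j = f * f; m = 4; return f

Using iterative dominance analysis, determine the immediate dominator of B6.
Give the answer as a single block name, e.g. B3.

idom tree: B1←B0 B2←B0 B3←B0 B4←B0 B5←B4 B6←B0
Join-block Dom:
  B3: preds {B1,B2}: {B0,B1} ∩ {B0,B2} = {B0}; idom=B0
  B4: preds {B0,B1,B3}: {B0} ∩ {B0,B1} ∩ {B0,B3} = {B0}; idom=B0
  B6: preds {B2,B5}: {B0,B2} ∩ {B0,B4,B5} = {B0}; idom=B0

idom(B6) = B0

Answer: B0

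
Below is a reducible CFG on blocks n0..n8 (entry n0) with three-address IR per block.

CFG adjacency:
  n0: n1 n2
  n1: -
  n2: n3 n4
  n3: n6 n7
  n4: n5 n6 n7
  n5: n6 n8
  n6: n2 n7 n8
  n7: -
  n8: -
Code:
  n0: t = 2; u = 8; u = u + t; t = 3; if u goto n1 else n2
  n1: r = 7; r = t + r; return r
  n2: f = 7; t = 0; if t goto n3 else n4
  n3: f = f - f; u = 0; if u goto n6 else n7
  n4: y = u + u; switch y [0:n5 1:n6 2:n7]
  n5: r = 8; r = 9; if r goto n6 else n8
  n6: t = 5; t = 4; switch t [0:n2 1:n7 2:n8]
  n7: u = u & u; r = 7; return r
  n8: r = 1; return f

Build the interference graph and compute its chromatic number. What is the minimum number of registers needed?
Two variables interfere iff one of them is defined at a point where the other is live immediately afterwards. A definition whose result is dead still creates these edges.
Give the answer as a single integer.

def/use:
  n0 def {t,u} use ∅
  n1 def {r} use {t}
  n2 def {f,t} use ∅
  n3 def {f,u} use {f}
  n4 def {y} use {u}
  n5 def {r} use ∅
  n6 def {t} use ∅
  n7 def {r,u} use {u}
  n8 def {r} use {f}

Backward fixpoint:
  n0: in=∅ out={t,u}
  n1: in={t} out=∅
  n2: in={u} out={f,u}
  n3: in={f} out={f,u}
  n4: in={f,u} out={f,u}
  n5: in={f,u} out={f,u}
  n6: in={f,u} out={f,u}
  n7: in={u} out=∅
  n8: in={f} out=∅

Interference:
  f — {r,t,u,y}
  r — {f,t,u}
  t — {f,r,u}
  u — {f,r,t,y}
  y — {f,u}

Chromatic number:
  lower bound: {f,r,t,u} mutually conflict ⇒ χ ≥ 4
  assign f→c0 r→c2 t→c3 u→c1 y→c2 — no edge inside a register ⇒ χ ≤ 4
  χ = 4

Answer: 4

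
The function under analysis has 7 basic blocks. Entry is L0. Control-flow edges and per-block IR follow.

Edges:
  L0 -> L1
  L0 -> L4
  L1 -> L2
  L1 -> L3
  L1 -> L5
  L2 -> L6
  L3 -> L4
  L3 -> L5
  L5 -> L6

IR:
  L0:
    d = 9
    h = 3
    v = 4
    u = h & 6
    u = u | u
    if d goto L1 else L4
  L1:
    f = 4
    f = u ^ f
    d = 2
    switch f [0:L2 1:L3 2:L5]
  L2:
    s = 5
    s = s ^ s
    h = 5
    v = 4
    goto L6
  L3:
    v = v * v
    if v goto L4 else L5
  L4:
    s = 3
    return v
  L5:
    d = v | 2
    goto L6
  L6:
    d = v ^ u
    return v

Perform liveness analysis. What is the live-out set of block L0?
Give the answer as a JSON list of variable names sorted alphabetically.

Block summaries:
  L0: {d,h,u,v} / ∅
  L1: {d,f} / {u}
  L2: {h,s,v} / ∅
  L3: {v} / {v}
  L4: {s} / {v}
  L5: {d} / {v}
  L6: {d} / {u,v}

Backward fixpoint:
  live L0: ∅→{u,v}
  live L1: {u,v}→{u,v}
  live L2: {u}→{u,v}
  live L3: {u,v}→{u,v}
  live L4: {v}→∅
  live L5: {u,v}→{u,v}
  live L6: {u,v}→∅

live-out(L0) = ["u", "v"]

Answer: ["u", "v"]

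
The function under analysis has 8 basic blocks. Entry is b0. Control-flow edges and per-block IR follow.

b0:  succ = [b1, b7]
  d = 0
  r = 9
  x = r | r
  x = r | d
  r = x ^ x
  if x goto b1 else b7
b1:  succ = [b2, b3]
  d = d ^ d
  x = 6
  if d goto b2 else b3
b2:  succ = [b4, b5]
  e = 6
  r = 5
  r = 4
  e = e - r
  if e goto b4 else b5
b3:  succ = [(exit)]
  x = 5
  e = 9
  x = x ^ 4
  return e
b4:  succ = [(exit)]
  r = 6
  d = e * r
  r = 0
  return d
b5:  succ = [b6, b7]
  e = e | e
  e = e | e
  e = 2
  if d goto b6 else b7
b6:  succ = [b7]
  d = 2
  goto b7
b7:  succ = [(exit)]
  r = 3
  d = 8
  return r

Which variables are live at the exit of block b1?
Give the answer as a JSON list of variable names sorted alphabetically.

Block summaries:
  b0: def={d,r,x} ue=∅
  b1: def={d,x} ue={d}
  b2: def={e,r} ue=∅
  b3: def={e,x} ue=∅
  b4: def={d,r} ue={e}
  b5: def={e} ue={d,e}
  b6: def={d} ue=∅
  b7: def={d,r} ue=∅

Live sets:
  b0 li=∅ lo={d}
  b1 li={d} lo={d}
  b2 li={d} lo={d,e}
  b3 li=∅ lo=∅
  b4 li={e} lo=∅
  b5 li={d,e} lo=∅
  b6 li=∅ lo=∅
  b7 li=∅ lo=∅

live-out(b1) = ["d"]

Answer: ["d"]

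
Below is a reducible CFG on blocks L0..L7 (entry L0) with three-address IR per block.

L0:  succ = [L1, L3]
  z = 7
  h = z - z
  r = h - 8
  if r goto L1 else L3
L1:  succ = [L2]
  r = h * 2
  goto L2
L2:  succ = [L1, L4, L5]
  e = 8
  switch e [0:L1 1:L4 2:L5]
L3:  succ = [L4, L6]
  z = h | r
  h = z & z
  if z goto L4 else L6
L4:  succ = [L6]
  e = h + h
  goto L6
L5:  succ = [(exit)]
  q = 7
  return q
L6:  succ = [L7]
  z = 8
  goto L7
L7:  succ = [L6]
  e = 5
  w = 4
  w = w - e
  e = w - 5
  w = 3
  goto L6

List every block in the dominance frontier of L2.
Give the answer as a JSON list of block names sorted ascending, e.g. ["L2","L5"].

idom tree: L1←L0 L2←L1 L3←L0 L4←L0 L5←L2 L6←L0 L7←L6
Dom at joins:
  L1: preds {L0,L2}: {L0} ∩ {L0,L1,L2} = {L0}; idom=L0
  L4: preds {L2,L3}: {L0,L1,L2} ∩ {L0,L3} = {L0}; idom=L0
  L6: preds {L3,L4,L7}: {L0,L3} ∩ {L0,L4} ∩ {L0,L6,L7} = {L0}; idom=L0

DF derivation:
  join L1 pred L0: · stop@L0
  join L1 pred L2: L2→L1 stop@L0
  join L4 pred L2: L2→L1 stop@L0
  join L4 pred L3: L3 stop@L0
  join L6 pred L3: L3 stop@L0
  join L6 pred L4: L4 stop@L0
  join L6 pred L7: L7→L6 stop@L0
  DF(L0)=∅
  DF(L1)={L1,L4}
  DF(L2)={L1,L4}
  DF(L3)={L4,L6}
  DF(L4)={L6}
  DF(L5)=∅
  DF(L6)={L6}
  DF(L7)={L6}

DF(L2) = ["L1", "L4"]

Answer: ["L1", "L4"]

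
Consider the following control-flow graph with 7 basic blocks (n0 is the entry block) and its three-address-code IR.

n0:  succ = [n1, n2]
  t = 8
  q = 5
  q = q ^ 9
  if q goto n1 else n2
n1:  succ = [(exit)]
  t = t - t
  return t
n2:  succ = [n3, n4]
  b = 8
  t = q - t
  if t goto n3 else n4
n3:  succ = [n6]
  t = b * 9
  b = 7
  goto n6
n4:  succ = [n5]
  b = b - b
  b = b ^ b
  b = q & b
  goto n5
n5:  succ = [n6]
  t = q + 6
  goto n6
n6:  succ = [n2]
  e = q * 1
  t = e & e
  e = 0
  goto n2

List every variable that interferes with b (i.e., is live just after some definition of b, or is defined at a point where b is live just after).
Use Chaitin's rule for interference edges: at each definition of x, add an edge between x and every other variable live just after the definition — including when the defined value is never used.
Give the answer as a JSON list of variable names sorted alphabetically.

Answer: ["q", "t"]

Working:
Per-block:
  n0: def={q,t} ue=∅
  n1: def={t} ue={t}
  n2: def={b,t} ue={q,t}
  n3: def={b,t} ue={b}
  n4: def={b} ue={b,q}
  n5: def={t} ue={q}
  n6: def={e,t} ue={q}

Live sets:
  live n0: ∅→{q,t}
  live n1: {t}→∅
  live n2: {q,t}→{b,q}
  live n3: {b,q}→{q}
  live n4: {b,q}→{q}
  live n5: {q}→{q}
  live n6: {q}→{q,t}

Interfere edges:
  b: {q,t}
  e: {q,t}
  q: {b,e,t}
  t: {b,e,q}

N(b) = ["q", "t"]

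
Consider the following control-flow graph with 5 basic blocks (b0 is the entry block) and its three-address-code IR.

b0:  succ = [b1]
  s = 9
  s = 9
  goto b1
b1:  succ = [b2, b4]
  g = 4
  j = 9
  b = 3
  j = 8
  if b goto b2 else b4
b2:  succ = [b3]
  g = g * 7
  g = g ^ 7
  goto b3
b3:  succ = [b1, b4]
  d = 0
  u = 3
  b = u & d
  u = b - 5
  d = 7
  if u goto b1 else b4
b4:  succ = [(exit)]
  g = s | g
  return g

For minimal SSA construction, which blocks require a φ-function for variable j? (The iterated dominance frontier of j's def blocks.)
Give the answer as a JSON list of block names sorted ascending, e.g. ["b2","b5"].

idom tree: b1←b0 b2←b1 b3←b2 b4←b1
Join-block Dom:
  b1: preds {b0,b3}: {b0} ∩ {b0,b1,b2,b3} = {b0}; idom=b0
  b4: preds {b1,b3}: {b0,b1} ∩ {b0,b1,b2,b3} = {b0,b1}; idom=b1

Frontier:
  join b1 pred b0: · stop@b0
  join b1 pred b3: b3→b2→b1 stop@b0
  join b4 pred b1: · stop@b1
  join b4 pred b3: b3→b2 stop@b1
  DF(b0)=∅
  DF(b1)={b1}
  DF(b2)={b1,b4}
  DF(b3)={b1,b4}
  DF(b4)=∅

φ for j: defs {b1}
  DF⁺ = {b1}

Answer: ["b1"]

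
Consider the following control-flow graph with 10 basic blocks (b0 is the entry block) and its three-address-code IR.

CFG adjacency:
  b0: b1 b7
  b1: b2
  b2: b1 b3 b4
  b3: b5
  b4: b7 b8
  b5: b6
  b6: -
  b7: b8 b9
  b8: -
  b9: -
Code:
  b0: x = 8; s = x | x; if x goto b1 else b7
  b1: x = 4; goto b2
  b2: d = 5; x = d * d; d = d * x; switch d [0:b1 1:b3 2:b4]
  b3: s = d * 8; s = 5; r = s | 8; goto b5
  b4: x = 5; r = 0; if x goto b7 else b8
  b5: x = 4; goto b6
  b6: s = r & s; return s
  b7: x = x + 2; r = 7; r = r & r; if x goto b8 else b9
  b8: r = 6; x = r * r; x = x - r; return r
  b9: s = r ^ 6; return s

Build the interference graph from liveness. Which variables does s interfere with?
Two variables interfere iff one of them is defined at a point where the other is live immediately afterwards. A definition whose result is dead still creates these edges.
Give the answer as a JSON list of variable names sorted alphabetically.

def/use:
  b0: {s,x} / ∅
  b1: {x} / ∅
  b2: {d,x} / ∅
  b3: {r,s} / {d}
  b4: {r,x} / ∅
  b5: {x} / ∅
  b6: {s} / {r,s}
  b7: {r,x} / {x}
  b8: {r,x} / ∅
  b9: {s} / {r}

Liveness:
  b0 li=∅ lo={x}
  b1 li=∅ lo=∅
  b2 li=∅ lo={d}
  b3 li={d} lo={r,s}
  b4 li=∅ lo={x}
  b5 li={r,s} lo={r,s}
  b6 li={r,s} lo=∅
  b7 li={x} lo={r}
  b8 li=∅ lo=∅
  b9 li={r} lo=∅

Interfere edges:
  d — {x}
  r — {s,x}
  s — {r,x}
  x — {d,r,s}

N(s) = ["r", "x"]

Answer: ["r", "x"]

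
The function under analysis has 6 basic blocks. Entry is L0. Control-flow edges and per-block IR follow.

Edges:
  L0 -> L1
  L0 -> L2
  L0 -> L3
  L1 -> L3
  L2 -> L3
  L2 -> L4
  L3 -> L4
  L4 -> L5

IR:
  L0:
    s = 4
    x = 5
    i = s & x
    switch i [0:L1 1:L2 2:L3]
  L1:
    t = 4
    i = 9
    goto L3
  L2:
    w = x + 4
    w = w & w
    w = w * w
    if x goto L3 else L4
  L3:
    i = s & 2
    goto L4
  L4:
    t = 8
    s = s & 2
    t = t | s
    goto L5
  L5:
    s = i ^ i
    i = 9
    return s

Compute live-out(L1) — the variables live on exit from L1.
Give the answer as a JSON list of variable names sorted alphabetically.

Answer: ["s"]

Working:
def/use:
  L0: {i,s,x} / ∅
  L1: {i,t} / ∅
  L2: {w} / {x}
  L3: {i} / {s}
  L4: {s,t} / {s}
  L5: {i,s} / {i}

Liveness:
  live L0: ∅→{i,s,x}
  live L1: {s}→{s}
  live L2: {i,s,x}→{i,s}
  live L3: {s}→{i,s}
  live L4: {i,s}→{i}
  live L5: {i}→∅

live-out(L1) = ["s"]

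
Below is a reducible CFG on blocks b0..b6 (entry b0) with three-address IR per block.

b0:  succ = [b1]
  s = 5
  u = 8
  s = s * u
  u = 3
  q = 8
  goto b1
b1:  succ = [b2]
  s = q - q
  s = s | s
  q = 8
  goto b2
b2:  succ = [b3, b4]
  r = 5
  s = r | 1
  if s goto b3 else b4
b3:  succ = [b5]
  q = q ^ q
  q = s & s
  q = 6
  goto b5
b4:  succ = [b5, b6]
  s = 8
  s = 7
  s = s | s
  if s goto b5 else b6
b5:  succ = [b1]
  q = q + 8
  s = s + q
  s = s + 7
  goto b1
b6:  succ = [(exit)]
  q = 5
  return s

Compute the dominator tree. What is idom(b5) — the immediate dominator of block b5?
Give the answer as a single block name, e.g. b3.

idom tree: b1←b0 b2←b1 b3←b2 b4←b2 b5←b2 b6←b4
Dom∩ at merges:
  b1: preds {b0,b5}: {b0} ∩ {b0,b1,b2,b5} = {b0}; idom=b0
  b5: preds {b3,b4}: {b0,b1,b2,b3} ∩ {b0,b1,b2,b4} = {b0,b1,b2}; idom=b2

idom(b5) = b2

Answer: b2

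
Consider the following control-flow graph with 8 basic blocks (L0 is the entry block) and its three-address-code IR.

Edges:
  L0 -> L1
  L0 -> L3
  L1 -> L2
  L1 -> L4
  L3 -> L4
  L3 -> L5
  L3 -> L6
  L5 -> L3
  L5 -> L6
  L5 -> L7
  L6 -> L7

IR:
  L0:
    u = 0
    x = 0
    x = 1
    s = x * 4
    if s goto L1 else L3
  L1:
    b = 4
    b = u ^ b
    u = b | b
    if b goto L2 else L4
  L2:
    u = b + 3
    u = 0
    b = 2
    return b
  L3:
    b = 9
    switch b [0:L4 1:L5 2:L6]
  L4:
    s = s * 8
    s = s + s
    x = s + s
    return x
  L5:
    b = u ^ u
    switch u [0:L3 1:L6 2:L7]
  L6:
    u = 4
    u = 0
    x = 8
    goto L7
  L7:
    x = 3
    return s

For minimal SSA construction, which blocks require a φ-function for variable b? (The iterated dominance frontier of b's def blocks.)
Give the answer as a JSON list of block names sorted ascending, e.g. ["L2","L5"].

idom tree: L1←L0 L2←L1 L3←L0 L4←L0 L5←L3 L6←L3 L7←L3
Dom∩ at merges:
  L3: preds {L0,L5}: {L0} ∩ {L0,L3,L5} = {L0}; idom=L0
  L4: preds {L1,L3}: {L0,L1} ∩ {L0,L3} = {L0}; idom=L0
  L6: preds {L3,L5}: {L0,L3} ∩ {L0,L3,L5} = {L0,L3}; idom=L3
  L7: preds {L5,L6}: {L0,L3,L5} ∩ {L0,L3,L6} = {L0,L3}; idom=L3

DF walk-up:
  join L3 pred L0: · stop@L0
  join L3 pred L5: L5→L3 stop@L0
  join L4 pred L1: L1 stop@L0
  join L4 pred L3: L3 stop@L0
  join L6 pred L3: · stop@L3
  join L6 pred L5: L5 stop@L3
  join L7 pred L5: L5 stop@L3
  join L7 pred L6: L6 stop@L3
  DF(L0)=∅
  DF(L1)={L4}
  DF(L2)=∅
  DF(L3)={L3,L4}
  DF(L4)=∅
  DF(L5)={L3,L6,L7}
  DF(L6)={L7}
  DF(L7)=∅

φ for b: defs {L1,L2,L3,L5}
  DF⁺ = {L3,L4,L6,L7}

Answer: ["L3", "L4", "L6", "L7"]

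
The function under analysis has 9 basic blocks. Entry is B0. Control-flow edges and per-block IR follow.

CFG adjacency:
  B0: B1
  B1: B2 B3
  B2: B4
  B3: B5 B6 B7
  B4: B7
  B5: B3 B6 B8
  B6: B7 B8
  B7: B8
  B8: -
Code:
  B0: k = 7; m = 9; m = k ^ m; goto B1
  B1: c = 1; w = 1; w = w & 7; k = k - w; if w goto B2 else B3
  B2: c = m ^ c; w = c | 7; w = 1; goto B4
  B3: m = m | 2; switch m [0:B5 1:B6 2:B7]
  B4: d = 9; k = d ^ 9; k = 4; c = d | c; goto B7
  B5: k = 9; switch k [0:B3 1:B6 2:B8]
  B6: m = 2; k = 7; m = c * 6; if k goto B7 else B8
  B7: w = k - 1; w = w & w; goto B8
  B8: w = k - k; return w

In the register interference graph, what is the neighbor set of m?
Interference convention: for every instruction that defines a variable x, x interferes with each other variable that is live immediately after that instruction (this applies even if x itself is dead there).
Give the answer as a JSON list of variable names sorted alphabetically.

Answer: ["c", "k", "w"]

Analysis:
def/use:
  B0: {k,m} / ∅
  B1: {c,k,w} / {k}
  B2: {c,w} / {c,m}
  B3: {m} / {m}
  B4: {c,d,k} / {c}
  B5: {k} / ∅
  B6: {k,m} / {c}
  B7: {w} / {k}
  B8: {w} / {k}

Liveness:
  live B0: ∅→{k,m}
  live B1: {k,m}→{c,k,m}
  live B2: {c,m}→{c}
  live B3: {c,k,m}→{c,k,m}
  live B4: {c}→{k}
  live B5: {c,m}→{c,k,m}
  live B6: {c}→{k}
  live B7: {k}→{k}
  live B8: {k}→∅

Interfere edges:
  c — {d,k,m,w}
  d — {c,k}
  k — {c,d,m,w}
  m — {c,k,w}
  w — {c,k,m}

N(m) = ["c", "k", "w"]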